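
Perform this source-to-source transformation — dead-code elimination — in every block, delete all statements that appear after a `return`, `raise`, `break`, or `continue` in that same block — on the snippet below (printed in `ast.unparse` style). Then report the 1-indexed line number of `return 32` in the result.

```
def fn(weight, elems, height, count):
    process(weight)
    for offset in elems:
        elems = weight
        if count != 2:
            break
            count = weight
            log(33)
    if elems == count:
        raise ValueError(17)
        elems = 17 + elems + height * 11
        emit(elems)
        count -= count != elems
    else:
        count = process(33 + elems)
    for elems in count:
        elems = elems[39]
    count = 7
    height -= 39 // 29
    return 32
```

15

Transformed code:
def fn(weight, elems, height, count):
    process(weight)
    for offset in elems:
        elems = weight
        if count != 2:
            break
    if elems == count:
        raise ValueError(17)
    else:
        count = process(33 + elems)
    for elems in count:
        elems = elems[39]
    count = 7
    height -= 39 // 29
    return 32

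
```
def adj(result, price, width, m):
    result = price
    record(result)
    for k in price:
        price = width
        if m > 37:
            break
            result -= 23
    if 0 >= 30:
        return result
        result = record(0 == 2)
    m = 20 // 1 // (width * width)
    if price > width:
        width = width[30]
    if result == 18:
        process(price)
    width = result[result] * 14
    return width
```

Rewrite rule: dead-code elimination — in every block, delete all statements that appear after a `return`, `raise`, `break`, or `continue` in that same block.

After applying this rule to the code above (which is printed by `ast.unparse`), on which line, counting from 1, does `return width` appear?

Transformed code:
def adj(result, price, width, m):
    result = price
    record(result)
    for k in price:
        price = width
        if m > 37:
            break
    if 0 >= 30:
        return result
    m = 20 // 1 // (width * width)
    if price > width:
        width = width[30]
    if result == 18:
        process(price)
    width = result[result] * 14
    return width

16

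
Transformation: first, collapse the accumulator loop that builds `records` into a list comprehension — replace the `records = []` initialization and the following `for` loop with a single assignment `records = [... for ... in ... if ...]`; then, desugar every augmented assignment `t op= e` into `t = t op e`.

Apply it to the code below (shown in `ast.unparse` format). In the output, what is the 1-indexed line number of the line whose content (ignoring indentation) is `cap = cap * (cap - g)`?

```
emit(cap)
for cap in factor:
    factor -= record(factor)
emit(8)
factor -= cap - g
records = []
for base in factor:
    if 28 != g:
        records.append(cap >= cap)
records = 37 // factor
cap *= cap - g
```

8

Transformed code:
emit(cap)
for cap in factor:
    factor = factor - record(factor)
emit(8)
factor = factor - (cap - g)
records = [cap >= cap for base in factor if 28 != g]
records = 37 // factor
cap = cap * (cap - g)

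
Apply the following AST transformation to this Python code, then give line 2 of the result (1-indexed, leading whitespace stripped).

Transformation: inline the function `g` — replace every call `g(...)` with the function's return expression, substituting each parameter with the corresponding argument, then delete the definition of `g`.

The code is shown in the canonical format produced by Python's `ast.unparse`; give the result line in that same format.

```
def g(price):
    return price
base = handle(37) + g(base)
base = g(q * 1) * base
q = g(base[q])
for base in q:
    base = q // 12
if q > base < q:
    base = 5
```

base = q * 1 * base

Transformed code:
base = handle(37) + base
base = q * 1 * base
q = base[q]
for base in q:
    base = q // 12
if q > base < q:
    base = 5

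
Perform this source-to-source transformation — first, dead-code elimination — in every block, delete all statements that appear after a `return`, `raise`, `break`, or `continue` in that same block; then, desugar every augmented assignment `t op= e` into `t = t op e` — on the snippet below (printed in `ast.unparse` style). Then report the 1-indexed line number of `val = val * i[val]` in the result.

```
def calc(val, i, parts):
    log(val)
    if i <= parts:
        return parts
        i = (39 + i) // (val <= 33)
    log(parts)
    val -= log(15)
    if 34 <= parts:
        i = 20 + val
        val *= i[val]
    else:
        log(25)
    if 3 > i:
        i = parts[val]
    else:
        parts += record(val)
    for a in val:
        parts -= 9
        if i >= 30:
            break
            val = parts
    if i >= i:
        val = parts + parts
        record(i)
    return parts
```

9

Transformed code:
def calc(val, i, parts):
    log(val)
    if i <= parts:
        return parts
    log(parts)
    val = val - log(15)
    if 34 <= parts:
        i = 20 + val
        val = val * i[val]
    else:
        log(25)
    if 3 > i:
        i = parts[val]
    else:
        parts = parts + record(val)
    for a in val:
        parts = parts - 9
        if i >= 30:
            break
    if i >= i:
        val = parts + parts
        record(i)
    return parts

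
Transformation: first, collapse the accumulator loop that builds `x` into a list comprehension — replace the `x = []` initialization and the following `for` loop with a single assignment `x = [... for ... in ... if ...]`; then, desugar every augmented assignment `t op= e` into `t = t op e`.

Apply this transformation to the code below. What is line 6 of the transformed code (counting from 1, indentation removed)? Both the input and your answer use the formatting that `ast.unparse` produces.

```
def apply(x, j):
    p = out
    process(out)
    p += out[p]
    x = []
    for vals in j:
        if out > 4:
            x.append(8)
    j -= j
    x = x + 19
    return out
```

j = j - j

Transformed code:
def apply(x, j):
    p = out
    process(out)
    p = p + out[p]
    x = [8 for vals in j if out > 4]
    j = j - j
    x = x + 19
    return out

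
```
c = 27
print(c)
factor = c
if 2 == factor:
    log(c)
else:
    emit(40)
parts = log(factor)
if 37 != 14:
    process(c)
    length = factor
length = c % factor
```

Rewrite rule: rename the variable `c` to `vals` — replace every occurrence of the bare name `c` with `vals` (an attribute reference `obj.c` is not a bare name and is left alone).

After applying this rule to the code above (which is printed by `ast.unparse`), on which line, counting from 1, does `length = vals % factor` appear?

12

Transformed code:
vals = 27
print(vals)
factor = vals
if 2 == factor:
    log(vals)
else:
    emit(40)
parts = log(factor)
if 37 != 14:
    process(vals)
    length = factor
length = vals % factor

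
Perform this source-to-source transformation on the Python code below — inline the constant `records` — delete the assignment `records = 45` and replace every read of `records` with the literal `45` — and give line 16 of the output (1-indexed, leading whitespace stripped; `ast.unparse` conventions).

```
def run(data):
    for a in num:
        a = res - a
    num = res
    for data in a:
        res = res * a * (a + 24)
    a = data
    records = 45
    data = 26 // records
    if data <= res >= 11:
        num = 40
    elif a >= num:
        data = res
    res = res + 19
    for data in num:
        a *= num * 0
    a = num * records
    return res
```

a = num * 45

Transformed code:
def run(data):
    for a in num:
        a = res - a
    num = res
    for data in a:
        res = res * a * (a + 24)
    a = data
    data = 26 // 45
    if data <= res >= 11:
        num = 40
    elif a >= num:
        data = res
    res = res + 19
    for data in num:
        a *= num * 0
    a = num * 45
    return res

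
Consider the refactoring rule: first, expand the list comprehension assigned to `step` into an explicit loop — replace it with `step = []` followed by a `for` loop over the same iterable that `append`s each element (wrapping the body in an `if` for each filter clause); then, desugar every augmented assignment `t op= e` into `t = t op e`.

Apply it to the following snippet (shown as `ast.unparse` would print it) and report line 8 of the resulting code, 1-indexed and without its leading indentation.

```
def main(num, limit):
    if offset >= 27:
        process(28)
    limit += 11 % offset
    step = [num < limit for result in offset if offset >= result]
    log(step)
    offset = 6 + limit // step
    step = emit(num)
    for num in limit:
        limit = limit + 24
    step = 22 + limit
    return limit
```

Transformed code:
def main(num, limit):
    if offset >= 27:
        process(28)
    limit = limit + 11 % offset
    step = []
    for result in offset:
        if offset >= result:
            step.append(num < limit)
    log(step)
    offset = 6 + limit // step
    step = emit(num)
    for num in limit:
        limit = limit + 24
    step = 22 + limit
    return limit

step.append(num < limit)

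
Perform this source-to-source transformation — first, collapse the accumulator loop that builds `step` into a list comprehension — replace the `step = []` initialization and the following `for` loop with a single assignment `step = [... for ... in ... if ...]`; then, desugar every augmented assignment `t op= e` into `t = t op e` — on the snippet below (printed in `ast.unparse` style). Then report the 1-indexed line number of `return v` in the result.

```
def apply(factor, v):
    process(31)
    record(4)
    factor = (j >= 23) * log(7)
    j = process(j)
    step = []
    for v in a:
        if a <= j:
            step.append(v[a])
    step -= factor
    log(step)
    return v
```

Transformed code:
def apply(factor, v):
    process(31)
    record(4)
    factor = (j >= 23) * log(7)
    j = process(j)
    step = [v[a] for v in a if a <= j]
    step = step - factor
    log(step)
    return v

9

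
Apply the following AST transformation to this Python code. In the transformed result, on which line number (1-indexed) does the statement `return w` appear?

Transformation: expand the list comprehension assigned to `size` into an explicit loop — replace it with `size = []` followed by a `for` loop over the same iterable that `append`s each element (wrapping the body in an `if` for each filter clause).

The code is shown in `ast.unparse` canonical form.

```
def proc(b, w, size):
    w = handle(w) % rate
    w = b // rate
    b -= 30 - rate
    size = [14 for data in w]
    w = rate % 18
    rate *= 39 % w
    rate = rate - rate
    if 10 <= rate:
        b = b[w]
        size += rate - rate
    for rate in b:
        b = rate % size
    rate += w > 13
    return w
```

Transformed code:
def proc(b, w, size):
    w = handle(w) % rate
    w = b // rate
    b -= 30 - rate
    size = []
    for data in w:
        size.append(14)
    w = rate % 18
    rate *= 39 % w
    rate = rate - rate
    if 10 <= rate:
        b = b[w]
        size += rate - rate
    for rate in b:
        b = rate % size
    rate += w > 13
    return w

17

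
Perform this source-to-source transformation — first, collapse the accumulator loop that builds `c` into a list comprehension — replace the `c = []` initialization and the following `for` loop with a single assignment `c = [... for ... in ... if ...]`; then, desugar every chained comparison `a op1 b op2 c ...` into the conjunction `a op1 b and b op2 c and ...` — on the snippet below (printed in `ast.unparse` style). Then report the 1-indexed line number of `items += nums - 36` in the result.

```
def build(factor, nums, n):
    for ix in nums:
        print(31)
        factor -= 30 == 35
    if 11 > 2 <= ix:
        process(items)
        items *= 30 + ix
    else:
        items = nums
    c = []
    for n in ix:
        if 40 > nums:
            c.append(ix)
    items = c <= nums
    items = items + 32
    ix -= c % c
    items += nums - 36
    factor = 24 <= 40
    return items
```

Transformed code:
def build(factor, nums, n):
    for ix in nums:
        print(31)
        factor -= 30 == 35
    if 11 > 2 and 2 <= ix:
        process(items)
        items *= 30 + ix
    else:
        items = nums
    c = [ix for n in ix if 40 > nums]
    items = c <= nums
    items = items + 32
    ix -= c % c
    items += nums - 36
    factor = 24 <= 40
    return items

14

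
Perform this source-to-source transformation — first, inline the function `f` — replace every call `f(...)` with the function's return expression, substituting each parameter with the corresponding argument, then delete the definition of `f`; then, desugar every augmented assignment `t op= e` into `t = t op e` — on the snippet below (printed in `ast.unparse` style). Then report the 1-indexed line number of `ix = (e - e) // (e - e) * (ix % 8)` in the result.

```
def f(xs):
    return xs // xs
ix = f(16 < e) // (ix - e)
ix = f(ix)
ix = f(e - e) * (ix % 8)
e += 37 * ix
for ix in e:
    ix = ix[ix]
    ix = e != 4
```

Transformed code:
ix = (16 < e) // (16 < e) // (ix - e)
ix = ix // ix
ix = (e - e) // (e - e) * (ix % 8)
e = e + 37 * ix
for ix in e:
    ix = ix[ix]
    ix = e != 4

3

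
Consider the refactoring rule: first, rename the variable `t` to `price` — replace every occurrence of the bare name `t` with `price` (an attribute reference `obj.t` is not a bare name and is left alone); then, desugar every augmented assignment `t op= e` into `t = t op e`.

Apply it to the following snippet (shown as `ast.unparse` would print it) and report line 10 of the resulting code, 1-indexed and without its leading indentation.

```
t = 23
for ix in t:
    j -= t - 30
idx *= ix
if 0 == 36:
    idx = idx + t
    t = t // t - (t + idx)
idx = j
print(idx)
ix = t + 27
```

ix = price + 27

Transformed code:
price = 23
for ix in price:
    j = j - (price - 30)
idx = idx * ix
if 0 == 36:
    idx = idx + price
    price = price // price - (price + idx)
idx = j
print(idx)
ix = price + 27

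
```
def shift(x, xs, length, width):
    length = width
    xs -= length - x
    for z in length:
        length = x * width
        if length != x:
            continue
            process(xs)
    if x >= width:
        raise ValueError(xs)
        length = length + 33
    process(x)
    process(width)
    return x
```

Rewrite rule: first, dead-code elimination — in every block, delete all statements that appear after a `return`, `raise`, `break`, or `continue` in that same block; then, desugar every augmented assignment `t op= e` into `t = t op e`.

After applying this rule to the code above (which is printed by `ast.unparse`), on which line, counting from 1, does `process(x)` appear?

10

Transformed code:
def shift(x, xs, length, width):
    length = width
    xs = xs - (length - x)
    for z in length:
        length = x * width
        if length != x:
            continue
    if x >= width:
        raise ValueError(xs)
    process(x)
    process(width)
    return x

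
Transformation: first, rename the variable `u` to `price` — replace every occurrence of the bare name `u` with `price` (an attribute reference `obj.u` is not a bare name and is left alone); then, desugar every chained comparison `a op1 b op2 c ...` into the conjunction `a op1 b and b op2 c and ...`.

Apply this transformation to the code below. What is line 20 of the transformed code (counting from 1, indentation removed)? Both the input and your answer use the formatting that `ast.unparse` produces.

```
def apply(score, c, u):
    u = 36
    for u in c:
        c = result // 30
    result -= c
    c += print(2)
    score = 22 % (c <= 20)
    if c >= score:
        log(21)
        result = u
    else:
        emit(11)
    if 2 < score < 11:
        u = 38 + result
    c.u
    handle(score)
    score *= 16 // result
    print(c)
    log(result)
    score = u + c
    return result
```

Transformed code:
def apply(score, c, price):
    price = 36
    for price in c:
        c = result // 30
    result -= c
    c += print(2)
    score = 22 % (c <= 20)
    if c >= score:
        log(21)
        result = price
    else:
        emit(11)
    if 2 < score and score < 11:
        price = 38 + result
    c.u
    handle(score)
    score *= 16 // result
    print(c)
    log(result)
    score = price + c
    return result

score = price + c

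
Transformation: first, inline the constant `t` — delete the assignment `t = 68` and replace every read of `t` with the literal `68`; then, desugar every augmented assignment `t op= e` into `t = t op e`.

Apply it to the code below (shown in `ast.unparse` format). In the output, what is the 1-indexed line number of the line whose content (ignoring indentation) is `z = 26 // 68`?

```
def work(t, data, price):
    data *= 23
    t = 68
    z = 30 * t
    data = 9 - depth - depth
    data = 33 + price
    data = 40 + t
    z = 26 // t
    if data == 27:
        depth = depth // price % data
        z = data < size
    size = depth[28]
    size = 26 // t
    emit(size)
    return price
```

Transformed code:
def work(t, data, price):
    data = data * 23
    z = 30 * 68
    data = 9 - depth - depth
    data = 33 + price
    data = 40 + 68
    z = 26 // 68
    if data == 27:
        depth = depth // price % data
        z = data < size
    size = depth[28]
    size = 26 // 68
    emit(size)
    return price

7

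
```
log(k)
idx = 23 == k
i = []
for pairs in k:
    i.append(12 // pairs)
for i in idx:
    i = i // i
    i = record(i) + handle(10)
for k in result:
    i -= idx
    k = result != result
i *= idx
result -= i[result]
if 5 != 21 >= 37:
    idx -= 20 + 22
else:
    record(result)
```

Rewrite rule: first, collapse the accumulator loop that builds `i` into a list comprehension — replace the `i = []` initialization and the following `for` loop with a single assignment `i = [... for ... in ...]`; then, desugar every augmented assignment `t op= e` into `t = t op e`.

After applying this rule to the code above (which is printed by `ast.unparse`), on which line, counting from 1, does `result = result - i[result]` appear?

Transformed code:
log(k)
idx = 23 == k
i = [12 // pairs for pairs in k]
for i in idx:
    i = i // i
    i = record(i) + handle(10)
for k in result:
    i = i - idx
    k = result != result
i = i * idx
result = result - i[result]
if 5 != 21 >= 37:
    idx = idx - (20 + 22)
else:
    record(result)

11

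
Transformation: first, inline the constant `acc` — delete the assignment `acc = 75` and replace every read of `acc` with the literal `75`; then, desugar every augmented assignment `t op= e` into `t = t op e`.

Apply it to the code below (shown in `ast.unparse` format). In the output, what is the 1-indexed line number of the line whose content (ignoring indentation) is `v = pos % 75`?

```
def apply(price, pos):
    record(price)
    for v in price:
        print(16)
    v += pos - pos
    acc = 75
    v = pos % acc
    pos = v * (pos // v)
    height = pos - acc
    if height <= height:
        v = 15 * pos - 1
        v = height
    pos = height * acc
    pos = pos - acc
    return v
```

6

Transformed code:
def apply(price, pos):
    record(price)
    for v in price:
        print(16)
    v = v + (pos - pos)
    v = pos % 75
    pos = v * (pos // v)
    height = pos - 75
    if height <= height:
        v = 15 * pos - 1
        v = height
    pos = height * 75
    pos = pos - 75
    return v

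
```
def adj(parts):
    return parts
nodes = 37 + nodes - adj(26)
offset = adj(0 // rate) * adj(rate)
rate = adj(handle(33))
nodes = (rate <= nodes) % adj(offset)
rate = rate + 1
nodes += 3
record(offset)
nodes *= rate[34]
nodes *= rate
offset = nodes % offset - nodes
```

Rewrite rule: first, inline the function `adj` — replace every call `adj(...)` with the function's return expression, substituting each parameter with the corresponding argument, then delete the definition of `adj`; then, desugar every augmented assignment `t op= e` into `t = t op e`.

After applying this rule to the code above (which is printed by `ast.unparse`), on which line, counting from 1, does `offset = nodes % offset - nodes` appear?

10

Transformed code:
nodes = 37 + nodes - 26
offset = 0 // rate * rate
rate = handle(33)
nodes = (rate <= nodes) % offset
rate = rate + 1
nodes = nodes + 3
record(offset)
nodes = nodes * rate[34]
nodes = nodes * rate
offset = nodes % offset - nodes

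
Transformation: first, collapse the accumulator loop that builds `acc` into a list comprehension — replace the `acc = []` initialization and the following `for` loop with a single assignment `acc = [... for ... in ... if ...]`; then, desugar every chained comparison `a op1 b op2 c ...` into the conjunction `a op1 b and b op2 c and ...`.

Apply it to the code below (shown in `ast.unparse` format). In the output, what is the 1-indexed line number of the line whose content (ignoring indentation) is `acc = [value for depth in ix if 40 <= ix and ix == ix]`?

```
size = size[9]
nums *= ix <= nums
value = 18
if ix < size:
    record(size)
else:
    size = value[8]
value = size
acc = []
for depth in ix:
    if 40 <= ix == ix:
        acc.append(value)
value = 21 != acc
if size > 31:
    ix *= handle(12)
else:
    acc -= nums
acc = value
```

9

Transformed code:
size = size[9]
nums *= ix <= nums
value = 18
if ix < size:
    record(size)
else:
    size = value[8]
value = size
acc = [value for depth in ix if 40 <= ix and ix == ix]
value = 21 != acc
if size > 31:
    ix *= handle(12)
else:
    acc -= nums
acc = value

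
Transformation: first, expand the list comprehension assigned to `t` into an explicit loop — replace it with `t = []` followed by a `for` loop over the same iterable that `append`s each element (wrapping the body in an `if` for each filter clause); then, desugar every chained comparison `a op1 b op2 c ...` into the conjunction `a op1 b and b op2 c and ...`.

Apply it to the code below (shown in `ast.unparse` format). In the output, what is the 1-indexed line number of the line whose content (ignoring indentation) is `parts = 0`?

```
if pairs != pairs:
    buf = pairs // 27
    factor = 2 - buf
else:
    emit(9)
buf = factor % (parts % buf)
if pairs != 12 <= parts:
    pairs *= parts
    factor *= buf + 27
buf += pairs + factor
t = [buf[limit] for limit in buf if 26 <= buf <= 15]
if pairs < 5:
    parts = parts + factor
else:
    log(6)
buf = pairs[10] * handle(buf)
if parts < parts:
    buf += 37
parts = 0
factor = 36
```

22

Transformed code:
if pairs != pairs:
    buf = pairs // 27
    factor = 2 - buf
else:
    emit(9)
buf = factor % (parts % buf)
if pairs != 12 and 12 <= parts:
    pairs *= parts
    factor *= buf + 27
buf += pairs + factor
t = []
for limit in buf:
    if 26 <= buf and buf <= 15:
        t.append(buf[limit])
if pairs < 5:
    parts = parts + factor
else:
    log(6)
buf = pairs[10] * handle(buf)
if parts < parts:
    buf += 37
parts = 0
factor = 36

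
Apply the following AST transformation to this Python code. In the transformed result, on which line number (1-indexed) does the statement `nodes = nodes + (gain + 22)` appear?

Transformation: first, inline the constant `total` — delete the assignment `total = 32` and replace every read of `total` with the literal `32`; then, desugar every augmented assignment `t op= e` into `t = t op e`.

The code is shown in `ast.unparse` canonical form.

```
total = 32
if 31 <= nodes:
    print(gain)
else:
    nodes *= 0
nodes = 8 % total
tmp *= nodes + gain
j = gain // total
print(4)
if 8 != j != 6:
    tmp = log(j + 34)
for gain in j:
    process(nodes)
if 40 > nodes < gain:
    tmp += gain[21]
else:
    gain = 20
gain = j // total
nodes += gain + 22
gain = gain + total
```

18

Transformed code:
if 31 <= nodes:
    print(gain)
else:
    nodes = nodes * 0
nodes = 8 % 32
tmp = tmp * (nodes + gain)
j = gain // 32
print(4)
if 8 != j != 6:
    tmp = log(j + 34)
for gain in j:
    process(nodes)
if 40 > nodes < gain:
    tmp = tmp + gain[21]
else:
    gain = 20
gain = j // 32
nodes = nodes + (gain + 22)
gain = gain + 32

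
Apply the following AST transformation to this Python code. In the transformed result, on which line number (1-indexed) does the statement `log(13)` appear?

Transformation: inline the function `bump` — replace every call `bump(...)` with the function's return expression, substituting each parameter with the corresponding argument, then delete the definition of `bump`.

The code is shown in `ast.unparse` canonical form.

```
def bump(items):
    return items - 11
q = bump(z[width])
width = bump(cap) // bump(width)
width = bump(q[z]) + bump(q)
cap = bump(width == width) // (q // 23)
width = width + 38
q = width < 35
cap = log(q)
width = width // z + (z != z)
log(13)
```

Transformed code:
q = z[width] - 11
width = (cap - 11) // (width - 11)
width = q[z] - 11 + (q - 11)
cap = ((width == width) - 11) // (q // 23)
width = width + 38
q = width < 35
cap = log(q)
width = width // z + (z != z)
log(13)

9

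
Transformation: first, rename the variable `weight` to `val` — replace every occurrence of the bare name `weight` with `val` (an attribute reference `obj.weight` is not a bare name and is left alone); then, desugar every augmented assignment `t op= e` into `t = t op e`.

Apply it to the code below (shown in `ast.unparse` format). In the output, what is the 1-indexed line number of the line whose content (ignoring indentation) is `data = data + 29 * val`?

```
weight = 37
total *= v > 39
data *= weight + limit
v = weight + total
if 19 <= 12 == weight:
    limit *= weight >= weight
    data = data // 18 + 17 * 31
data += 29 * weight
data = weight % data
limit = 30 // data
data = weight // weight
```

Transformed code:
val = 37
total = total * (v > 39)
data = data * (val + limit)
v = val + total
if 19 <= 12 == val:
    limit = limit * (val >= val)
    data = data // 18 + 17 * 31
data = data + 29 * val
data = val % data
limit = 30 // data
data = val // val

8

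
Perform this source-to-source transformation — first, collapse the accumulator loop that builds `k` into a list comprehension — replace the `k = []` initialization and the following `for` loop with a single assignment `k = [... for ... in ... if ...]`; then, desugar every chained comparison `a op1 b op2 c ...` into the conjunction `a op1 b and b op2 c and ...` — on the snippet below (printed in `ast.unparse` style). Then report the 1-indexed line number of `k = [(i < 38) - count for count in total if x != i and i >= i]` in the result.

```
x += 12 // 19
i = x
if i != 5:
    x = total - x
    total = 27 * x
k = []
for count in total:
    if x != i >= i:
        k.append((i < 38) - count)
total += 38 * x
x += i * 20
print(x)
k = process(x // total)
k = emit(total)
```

Transformed code:
x += 12 // 19
i = x
if i != 5:
    x = total - x
    total = 27 * x
k = [(i < 38) - count for count in total if x != i and i >= i]
total += 38 * x
x += i * 20
print(x)
k = process(x // total)
k = emit(total)

6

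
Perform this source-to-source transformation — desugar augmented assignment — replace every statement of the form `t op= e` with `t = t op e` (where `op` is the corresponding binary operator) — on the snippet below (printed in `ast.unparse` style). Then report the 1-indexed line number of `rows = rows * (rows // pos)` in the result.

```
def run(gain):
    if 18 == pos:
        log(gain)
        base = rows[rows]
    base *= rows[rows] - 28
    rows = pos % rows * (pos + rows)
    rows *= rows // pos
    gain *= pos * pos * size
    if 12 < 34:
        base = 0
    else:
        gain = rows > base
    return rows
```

7

Transformed code:
def run(gain):
    if 18 == pos:
        log(gain)
        base = rows[rows]
    base = base * (rows[rows] - 28)
    rows = pos % rows * (pos + rows)
    rows = rows * (rows // pos)
    gain = gain * (pos * pos * size)
    if 12 < 34:
        base = 0
    else:
        gain = rows > base
    return rows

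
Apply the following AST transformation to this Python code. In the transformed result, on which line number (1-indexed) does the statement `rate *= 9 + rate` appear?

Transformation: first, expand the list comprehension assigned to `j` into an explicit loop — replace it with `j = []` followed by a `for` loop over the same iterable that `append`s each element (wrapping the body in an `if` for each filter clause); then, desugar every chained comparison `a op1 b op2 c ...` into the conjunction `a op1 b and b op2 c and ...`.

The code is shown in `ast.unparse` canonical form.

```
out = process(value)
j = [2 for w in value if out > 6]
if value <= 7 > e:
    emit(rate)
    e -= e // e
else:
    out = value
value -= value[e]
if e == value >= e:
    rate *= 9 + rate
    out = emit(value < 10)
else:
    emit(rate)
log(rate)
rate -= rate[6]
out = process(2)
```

13

Transformed code:
out = process(value)
j = []
for w in value:
    if out > 6:
        j.append(2)
if value <= 7 and 7 > e:
    emit(rate)
    e -= e // e
else:
    out = value
value -= value[e]
if e == value and value >= e:
    rate *= 9 + rate
    out = emit(value < 10)
else:
    emit(rate)
log(rate)
rate -= rate[6]
out = process(2)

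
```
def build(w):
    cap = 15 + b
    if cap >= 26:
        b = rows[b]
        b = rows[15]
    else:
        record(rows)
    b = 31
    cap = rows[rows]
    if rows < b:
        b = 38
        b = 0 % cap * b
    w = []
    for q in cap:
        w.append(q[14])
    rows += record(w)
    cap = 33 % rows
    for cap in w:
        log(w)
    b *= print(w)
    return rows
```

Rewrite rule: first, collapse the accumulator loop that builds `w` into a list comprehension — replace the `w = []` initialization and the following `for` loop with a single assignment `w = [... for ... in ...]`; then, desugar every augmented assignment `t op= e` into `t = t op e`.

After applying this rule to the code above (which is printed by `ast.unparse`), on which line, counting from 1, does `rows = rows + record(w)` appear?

14

Transformed code:
def build(w):
    cap = 15 + b
    if cap >= 26:
        b = rows[b]
        b = rows[15]
    else:
        record(rows)
    b = 31
    cap = rows[rows]
    if rows < b:
        b = 38
        b = 0 % cap * b
    w = [q[14] for q in cap]
    rows = rows + record(w)
    cap = 33 % rows
    for cap in w:
        log(w)
    b = b * print(w)
    return rows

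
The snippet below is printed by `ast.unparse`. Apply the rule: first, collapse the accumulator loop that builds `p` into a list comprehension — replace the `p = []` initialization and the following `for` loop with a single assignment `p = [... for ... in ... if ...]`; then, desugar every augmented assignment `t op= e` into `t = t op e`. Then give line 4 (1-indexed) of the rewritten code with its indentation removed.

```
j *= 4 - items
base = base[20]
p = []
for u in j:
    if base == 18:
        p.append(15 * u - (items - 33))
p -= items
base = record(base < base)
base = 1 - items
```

p = p - items

Transformed code:
j = j * (4 - items)
base = base[20]
p = [15 * u - (items - 33) for u in j if base == 18]
p = p - items
base = record(base < base)
base = 1 - items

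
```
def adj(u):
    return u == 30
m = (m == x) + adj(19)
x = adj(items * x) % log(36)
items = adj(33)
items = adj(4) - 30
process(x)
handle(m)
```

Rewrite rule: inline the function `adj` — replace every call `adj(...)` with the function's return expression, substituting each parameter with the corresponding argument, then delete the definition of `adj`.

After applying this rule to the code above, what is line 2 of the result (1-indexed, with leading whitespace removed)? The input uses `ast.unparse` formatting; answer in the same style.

x = (items * x == 30) % log(36)

Transformed code:
m = (m == x) + (19 == 30)
x = (items * x == 30) % log(36)
items = 33 == 30
items = (4 == 30) - 30
process(x)
handle(m)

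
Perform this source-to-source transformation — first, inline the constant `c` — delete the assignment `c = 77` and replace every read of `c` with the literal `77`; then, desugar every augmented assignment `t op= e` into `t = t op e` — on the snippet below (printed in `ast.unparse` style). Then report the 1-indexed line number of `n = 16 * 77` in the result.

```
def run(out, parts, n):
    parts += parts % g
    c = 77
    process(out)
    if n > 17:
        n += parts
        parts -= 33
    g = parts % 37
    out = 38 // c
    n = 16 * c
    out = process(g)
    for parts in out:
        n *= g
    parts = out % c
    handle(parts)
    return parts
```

Transformed code:
def run(out, parts, n):
    parts = parts + parts % g
    process(out)
    if n > 17:
        n = n + parts
        parts = parts - 33
    g = parts % 37
    out = 38 // 77
    n = 16 * 77
    out = process(g)
    for parts in out:
        n = n * g
    parts = out % 77
    handle(parts)
    return parts

9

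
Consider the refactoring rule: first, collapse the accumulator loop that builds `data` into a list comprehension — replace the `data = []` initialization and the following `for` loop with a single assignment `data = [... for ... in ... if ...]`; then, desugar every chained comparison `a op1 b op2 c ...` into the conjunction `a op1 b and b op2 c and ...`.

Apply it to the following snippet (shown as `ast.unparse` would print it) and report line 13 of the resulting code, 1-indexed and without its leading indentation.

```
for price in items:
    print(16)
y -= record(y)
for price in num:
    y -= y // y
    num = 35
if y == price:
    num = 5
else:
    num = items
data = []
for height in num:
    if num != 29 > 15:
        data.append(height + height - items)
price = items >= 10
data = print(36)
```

data = print(36)

Transformed code:
for price in items:
    print(16)
y -= record(y)
for price in num:
    y -= y // y
    num = 35
if y == price:
    num = 5
else:
    num = items
data = [height + height - items for height in num if num != 29 and 29 > 15]
price = items >= 10
data = print(36)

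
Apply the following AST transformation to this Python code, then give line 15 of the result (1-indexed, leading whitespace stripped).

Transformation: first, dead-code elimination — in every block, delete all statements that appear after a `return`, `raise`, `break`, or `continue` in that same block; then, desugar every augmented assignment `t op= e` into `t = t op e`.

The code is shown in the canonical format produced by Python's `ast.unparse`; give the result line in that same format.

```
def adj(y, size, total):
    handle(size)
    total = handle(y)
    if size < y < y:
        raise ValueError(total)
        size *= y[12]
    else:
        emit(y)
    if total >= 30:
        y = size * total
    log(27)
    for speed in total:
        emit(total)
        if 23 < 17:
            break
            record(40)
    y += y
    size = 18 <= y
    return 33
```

y = y + y

Transformed code:
def adj(y, size, total):
    handle(size)
    total = handle(y)
    if size < y < y:
        raise ValueError(total)
    else:
        emit(y)
    if total >= 30:
        y = size * total
    log(27)
    for speed in total:
        emit(total)
        if 23 < 17:
            break
    y = y + y
    size = 18 <= y
    return 33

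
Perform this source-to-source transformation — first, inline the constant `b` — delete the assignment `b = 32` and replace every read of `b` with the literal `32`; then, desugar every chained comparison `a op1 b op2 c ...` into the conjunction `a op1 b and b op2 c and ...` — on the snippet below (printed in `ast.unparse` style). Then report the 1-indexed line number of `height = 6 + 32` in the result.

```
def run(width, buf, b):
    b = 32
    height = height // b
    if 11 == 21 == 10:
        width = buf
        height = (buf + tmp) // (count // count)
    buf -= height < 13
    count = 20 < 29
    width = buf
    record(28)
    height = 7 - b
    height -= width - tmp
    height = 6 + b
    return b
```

Transformed code:
def run(width, buf, b):
    height = height // 32
    if 11 == 21 and 21 == 10:
        width = buf
        height = (buf + tmp) // (count // count)
    buf -= height < 13
    count = 20 < 29
    width = buf
    record(28)
    height = 7 - 32
    height -= width - tmp
    height = 6 + 32
    return 32

12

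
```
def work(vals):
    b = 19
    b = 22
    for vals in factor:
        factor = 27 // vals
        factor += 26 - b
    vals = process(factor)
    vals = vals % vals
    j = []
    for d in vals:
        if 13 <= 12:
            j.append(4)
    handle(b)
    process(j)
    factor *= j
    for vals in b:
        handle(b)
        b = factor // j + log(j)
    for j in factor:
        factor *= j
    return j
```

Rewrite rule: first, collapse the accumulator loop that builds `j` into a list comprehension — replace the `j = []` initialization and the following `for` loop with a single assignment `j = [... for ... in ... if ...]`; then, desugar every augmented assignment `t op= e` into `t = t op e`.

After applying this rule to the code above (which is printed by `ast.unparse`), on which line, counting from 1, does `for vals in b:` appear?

Transformed code:
def work(vals):
    b = 19
    b = 22
    for vals in factor:
        factor = 27 // vals
        factor = factor + (26 - b)
    vals = process(factor)
    vals = vals % vals
    j = [4 for d in vals if 13 <= 12]
    handle(b)
    process(j)
    factor = factor * j
    for vals in b:
        handle(b)
        b = factor // j + log(j)
    for j in factor:
        factor = factor * j
    return j

13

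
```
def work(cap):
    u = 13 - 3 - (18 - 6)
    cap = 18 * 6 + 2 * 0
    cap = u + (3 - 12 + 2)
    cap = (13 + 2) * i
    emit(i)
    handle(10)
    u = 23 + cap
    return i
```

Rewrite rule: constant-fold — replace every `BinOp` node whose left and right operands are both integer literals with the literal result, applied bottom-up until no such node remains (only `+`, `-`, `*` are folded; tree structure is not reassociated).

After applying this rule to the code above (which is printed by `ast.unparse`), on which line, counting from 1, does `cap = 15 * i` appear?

Transformed code:
def work(cap):
    u = -2
    cap = 108
    cap = u + -7
    cap = 15 * i
    emit(i)
    handle(10)
    u = 23 + cap
    return i

5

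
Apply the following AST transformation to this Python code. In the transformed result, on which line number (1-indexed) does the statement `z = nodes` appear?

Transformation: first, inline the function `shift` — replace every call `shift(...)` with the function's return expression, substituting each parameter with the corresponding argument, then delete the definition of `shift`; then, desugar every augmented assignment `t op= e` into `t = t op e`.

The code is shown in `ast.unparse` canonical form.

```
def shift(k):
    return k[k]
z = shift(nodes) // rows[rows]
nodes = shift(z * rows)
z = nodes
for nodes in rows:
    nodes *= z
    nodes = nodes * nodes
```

Transformed code:
z = nodes[nodes] // rows[rows]
nodes = (z * rows)[z * rows]
z = nodes
for nodes in rows:
    nodes = nodes * z
    nodes = nodes * nodes

3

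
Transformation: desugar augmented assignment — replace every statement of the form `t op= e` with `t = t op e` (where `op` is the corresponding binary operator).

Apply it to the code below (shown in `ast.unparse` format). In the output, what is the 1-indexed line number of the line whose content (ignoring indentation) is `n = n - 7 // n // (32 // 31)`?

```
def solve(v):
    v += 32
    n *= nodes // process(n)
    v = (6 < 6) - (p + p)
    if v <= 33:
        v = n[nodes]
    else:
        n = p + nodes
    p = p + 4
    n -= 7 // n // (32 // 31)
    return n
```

10

Transformed code:
def solve(v):
    v = v + 32
    n = n * (nodes // process(n))
    v = (6 < 6) - (p + p)
    if v <= 33:
        v = n[nodes]
    else:
        n = p + nodes
    p = p + 4
    n = n - 7 // n // (32 // 31)
    return n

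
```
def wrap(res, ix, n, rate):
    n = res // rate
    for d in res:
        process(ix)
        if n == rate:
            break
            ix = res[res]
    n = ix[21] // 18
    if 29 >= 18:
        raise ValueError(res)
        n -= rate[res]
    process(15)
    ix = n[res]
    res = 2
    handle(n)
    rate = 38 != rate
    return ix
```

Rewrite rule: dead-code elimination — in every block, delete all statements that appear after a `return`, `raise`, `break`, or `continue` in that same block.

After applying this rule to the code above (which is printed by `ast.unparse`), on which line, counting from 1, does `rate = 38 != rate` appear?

Transformed code:
def wrap(res, ix, n, rate):
    n = res // rate
    for d in res:
        process(ix)
        if n == rate:
            break
    n = ix[21] // 18
    if 29 >= 18:
        raise ValueError(res)
    process(15)
    ix = n[res]
    res = 2
    handle(n)
    rate = 38 != rate
    return ix

14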